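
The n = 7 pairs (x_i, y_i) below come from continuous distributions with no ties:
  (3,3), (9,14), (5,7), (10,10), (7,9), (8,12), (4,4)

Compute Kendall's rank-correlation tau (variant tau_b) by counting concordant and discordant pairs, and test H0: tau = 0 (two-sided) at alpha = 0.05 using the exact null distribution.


Step 1: Enumerate the 21 unordered pairs (i,j) with i<j and classify each by sign(x_j-x_i) * sign(y_j-y_i).
  (1,2):dx=+6,dy=+11->C; (1,3):dx=+2,dy=+4->C; (1,4):dx=+7,dy=+7->C; (1,5):dx=+4,dy=+6->C
  (1,6):dx=+5,dy=+9->C; (1,7):dx=+1,dy=+1->C; (2,3):dx=-4,dy=-7->C; (2,4):dx=+1,dy=-4->D
  (2,5):dx=-2,dy=-5->C; (2,6):dx=-1,dy=-2->C; (2,7):dx=-5,dy=-10->C; (3,4):dx=+5,dy=+3->C
  (3,5):dx=+2,dy=+2->C; (3,6):dx=+3,dy=+5->C; (3,7):dx=-1,dy=-3->C; (4,5):dx=-3,dy=-1->C
  (4,6):dx=-2,dy=+2->D; (4,7):dx=-6,dy=-6->C; (5,6):dx=+1,dy=+3->C; (5,7):dx=-3,dy=-5->C
  (6,7):dx=-4,dy=-8->C
Step 2: C = 19, D = 2, total pairs = 21.
Step 3: tau = (C - D)/(n(n-1)/2) = (19 - 2)/21 = 0.809524.
Step 4: Exact two-sided p-value (enumerate n! = 5040 permutations of y under H0): p = 0.010714.
Step 5: alpha = 0.05. reject H0.

tau_b = 0.8095 (C=19, D=2), p = 0.010714, reject H0.


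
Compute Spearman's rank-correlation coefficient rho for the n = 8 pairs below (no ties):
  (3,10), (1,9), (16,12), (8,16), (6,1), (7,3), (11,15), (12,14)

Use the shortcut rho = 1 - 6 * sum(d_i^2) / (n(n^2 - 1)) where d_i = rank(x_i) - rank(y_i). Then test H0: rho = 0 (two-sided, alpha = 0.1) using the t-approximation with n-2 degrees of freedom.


Step 1: Rank x and y separately (midranks; no ties here).
rank(x): 3->2, 1->1, 16->8, 8->5, 6->3, 7->4, 11->6, 12->7
rank(y): 10->4, 9->3, 12->5, 16->8, 1->1, 3->2, 15->7, 14->6
Step 2: d_i = R_x(i) - R_y(i); compute d_i^2.
  (2-4)^2=4, (1-3)^2=4, (8-5)^2=9, (5-8)^2=9, (3-1)^2=4, (4-2)^2=4, (6-7)^2=1, (7-6)^2=1
sum(d^2) = 36.
Step 3: rho = 1 - 6*36 / (8*(8^2 - 1)) = 1 - 216/504 = 0.571429.
Step 4: Under H0, t = rho * sqrt((n-2)/(1-rho^2)) = 1.7056 ~ t(6).
Step 5: Two-sided p-value from the t-distribution with 6 df = 0.138960.
Step 6: alpha = 0.1. fail to reject H0.

rho = 0.5714, p = 0.138960, fail to reject H0 at alpha = 0.1.


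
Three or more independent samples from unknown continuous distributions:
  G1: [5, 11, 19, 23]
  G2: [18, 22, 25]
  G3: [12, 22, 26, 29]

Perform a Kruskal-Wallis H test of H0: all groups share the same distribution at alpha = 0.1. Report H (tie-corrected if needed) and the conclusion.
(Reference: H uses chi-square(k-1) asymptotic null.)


Step 1: Combine all N = 11 observations and assign midranks.
sorted (value, group, rank): (5,G1,1), (11,G1,2), (12,G3,3), (18,G2,4), (19,G1,5), (22,G2,6.5), (22,G3,6.5), (23,G1,8), (25,G2,9), (26,G3,10), (29,G3,11)
Step 2: Sum ranks within each group.
R_1 = 16 (n_1 = 4)
R_2 = 19.5 (n_2 = 3)
R_3 = 30.5 (n_3 = 4)
Step 3: H = 12/(N(N+1)) * sum(R_i^2/n_i) - 3(N+1)
     = 12/(11*12) * (16^2/4 + 19.5^2/3 + 30.5^2/4) - 3*12
     = 0.090909 * 423.312 - 36
     = 2.482955.
Step 4: Ties present; correction factor C = 1 - 6/(11^3 - 11) = 0.995455. Corrected H = 2.482955 / 0.995455 = 2.494292.
Step 5: Under H0, H ~ chi^2(2); p-value = 0.287324.
Step 6: alpha = 0.1. fail to reject H0.

H = 2.4943, df = 2, p = 0.287324, fail to reject H0.


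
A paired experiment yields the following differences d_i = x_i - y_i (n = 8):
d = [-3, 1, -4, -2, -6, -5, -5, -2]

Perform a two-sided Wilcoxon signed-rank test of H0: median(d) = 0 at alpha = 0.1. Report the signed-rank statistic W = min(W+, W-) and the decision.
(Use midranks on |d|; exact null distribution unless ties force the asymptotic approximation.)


Step 1: Drop any zero differences (none here) and take |d_i|.
|d| = [3, 1, 4, 2, 6, 5, 5, 2]
Step 2: Midrank |d_i| (ties get averaged ranks).
ranks: |3|->4, |1|->1, |4|->5, |2|->2.5, |6|->8, |5|->6.5, |5|->6.5, |2|->2.5
Step 3: Attach original signs; sum ranks with positive sign and with negative sign.
W+ = 1 = 1
W- = 4 + 5 + 2.5 + 8 + 6.5 + 6.5 + 2.5 = 35
(Check: W+ + W- = 36 should equal n(n+1)/2 = 36.)
Step 4: Test statistic W = min(W+, W-) = 1.
Step 5: Ties in |d|, so use the tie-corrected normal approximation.
        E[W] = n(n+1)/4 = 8*9/4 = 18.
        Tie groups: |d|=2 (t=2), |d|=5 (t=2); sum(t^3 - t) = 12.
        Var[W] = n(n+1)(2n+1)/24 - sum(t^3-t)/48 = 1224/24 - 12/48 = 50.75.
        z = (W - E[W]) / sqrt(Var[W]) = (1 - 18) / 7.1239 = -2.3863.
        Two-sided p = 2*Phi(z) = 0.017017.
Step 6: alpha = 0.1. reject H0.

W+ = 1, W- = 35, W = min = 1, p = 0.017017, reject H0.


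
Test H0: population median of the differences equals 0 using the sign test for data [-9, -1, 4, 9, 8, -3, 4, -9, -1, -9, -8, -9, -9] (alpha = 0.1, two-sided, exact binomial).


Step 1: Discard zero differences. Original n = 13; n_eff = number of nonzero differences = 13.
Nonzero differences (with sign): -9, -1, +4, +9, +8, -3, +4, -9, -1, -9, -8, -9, -9
Step 2: Count signs: positive = 4, negative = 9.
Step 3: Under H0: P(positive) = 0.5, so the number of positives S ~ Bin(13, 0.5).
Step 4: Two-sided exact p-value = sum of Bin(13,0.5) probabilities at or below the observed probability = 0.266846.
Step 5: alpha = 0.1. fail to reject H0.

n_eff = 13, pos = 4, neg = 9, p = 0.266846, fail to reject H0.


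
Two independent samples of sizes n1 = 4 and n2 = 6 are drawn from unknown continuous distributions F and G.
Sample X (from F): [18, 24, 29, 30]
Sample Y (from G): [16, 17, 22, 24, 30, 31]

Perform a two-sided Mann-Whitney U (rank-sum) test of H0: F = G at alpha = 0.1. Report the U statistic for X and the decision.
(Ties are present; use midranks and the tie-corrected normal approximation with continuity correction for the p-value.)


Step 1: Combine and sort all 10 observations; assign midranks.
sorted (value, group): (16,Y), (17,Y), (18,X), (22,Y), (24,X), (24,Y), (29,X), (30,X), (30,Y), (31,Y)
ranks: 16->1, 17->2, 18->3, 22->4, 24->5.5, 24->5.5, 29->7, 30->8.5, 30->8.5, 31->10
Step 2: Rank sum for X: R1 = 3 + 5.5 + 7 + 8.5 = 24.
Step 3: U_X = R1 - n1(n1+1)/2 = 24 - 4*5/2 = 24 - 10 = 14.
       U_Y = n1*n2 - U_X = 24 - 14 = 10.
Step 4: Ties are present, so use the tie-corrected normal approximation (with continuity correction) for the p-value.
Step 5: p-value = 0.747637; compare to alpha = 0.1. fail to reject H0.

U_X = 14, p = 0.747637, fail to reject H0 at alpha = 0.1.


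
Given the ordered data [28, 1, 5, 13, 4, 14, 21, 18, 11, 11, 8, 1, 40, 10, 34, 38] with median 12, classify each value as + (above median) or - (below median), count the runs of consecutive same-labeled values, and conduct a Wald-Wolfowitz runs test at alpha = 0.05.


Step 1: Compute median = 12; label A = above, B = below.
Labels in order: ABBABAAABBBBABAA  (n_A = 8, n_B = 8)
Step 2: Count runs R = 9.
Step 3: Under H0 (random ordering), E[R] = 2*n_A*n_B/(n_A+n_B) + 1 = 2*8*8/16 + 1 = 9.0000.
        Var[R] = 2*n_A*n_B*(2*n_A*n_B - n_A - n_B) / ((n_A+n_B)^2 * (n_A+n_B-1)) = 14336/3840 = 3.7333.
        SD[R] = 1.9322.
Step 4: R = E[R], so z = 0 with no continuity correction.
Step 5: Two-sided p-value via normal approximation = 2*(1 - Phi(|z|)) = 1.000000.
Step 6: alpha = 0.05. fail to reject H0.

R = 9, z = 0.0000, p = 1.000000, fail to reject H0.


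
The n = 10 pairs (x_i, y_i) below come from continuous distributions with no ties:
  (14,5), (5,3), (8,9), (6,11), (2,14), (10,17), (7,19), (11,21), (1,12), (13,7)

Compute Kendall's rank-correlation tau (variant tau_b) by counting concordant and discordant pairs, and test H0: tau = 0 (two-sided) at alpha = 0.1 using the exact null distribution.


Step 1: Enumerate the 45 unordered pairs (i,j) with i<j and classify each by sign(x_j-x_i) * sign(y_j-y_i).
  (1,2):dx=-9,dy=-2->C; (1,3):dx=-6,dy=+4->D; (1,4):dx=-8,dy=+6->D; (1,5):dx=-12,dy=+9->D
  (1,6):dx=-4,dy=+12->D; (1,7):dx=-7,dy=+14->D; (1,8):dx=-3,dy=+16->D; (1,9):dx=-13,dy=+7->D
  (1,10):dx=-1,dy=+2->D; (2,3):dx=+3,dy=+6->C; (2,4):dx=+1,dy=+8->C; (2,5):dx=-3,dy=+11->D
  (2,6):dx=+5,dy=+14->C; (2,7):dx=+2,dy=+16->C; (2,8):dx=+6,dy=+18->C; (2,9):dx=-4,dy=+9->D
  (2,10):dx=+8,dy=+4->C; (3,4):dx=-2,dy=+2->D; (3,5):dx=-6,dy=+5->D; (3,6):dx=+2,dy=+8->C
  (3,7):dx=-1,dy=+10->D; (3,8):dx=+3,dy=+12->C; (3,9):dx=-7,dy=+3->D; (3,10):dx=+5,dy=-2->D
  (4,5):dx=-4,dy=+3->D; (4,6):dx=+4,dy=+6->C; (4,7):dx=+1,dy=+8->C; (4,8):dx=+5,dy=+10->C
  (4,9):dx=-5,dy=+1->D; (4,10):dx=+7,dy=-4->D; (5,6):dx=+8,dy=+3->C; (5,7):dx=+5,dy=+5->C
  (5,8):dx=+9,dy=+7->C; (5,9):dx=-1,dy=-2->C; (5,10):dx=+11,dy=-7->D; (6,7):dx=-3,dy=+2->D
  (6,8):dx=+1,dy=+4->C; (6,9):dx=-9,dy=-5->C; (6,10):dx=+3,dy=-10->D; (7,8):dx=+4,dy=+2->C
  (7,9):dx=-6,dy=-7->C; (7,10):dx=+6,dy=-12->D; (8,9):dx=-10,dy=-9->C; (8,10):dx=+2,dy=-14->D
  (9,10):dx=+12,dy=-5->D
Step 2: C = 21, D = 24, total pairs = 45.
Step 3: tau = (C - D)/(n(n-1)/2) = (21 - 24)/45 = -0.066667.
Step 4: Exact two-sided p-value (enumerate n! = 3628800 permutations of y under H0): p = 0.861801.
Step 5: alpha = 0.1. fail to reject H0.

tau_b = -0.0667 (C=21, D=24), p = 0.861801, fail to reject H0.


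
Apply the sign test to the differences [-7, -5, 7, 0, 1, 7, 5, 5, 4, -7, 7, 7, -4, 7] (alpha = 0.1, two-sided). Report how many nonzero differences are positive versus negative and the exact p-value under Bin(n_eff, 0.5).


Step 1: Discard zero differences. Original n = 14; n_eff = number of nonzero differences = 13.
Nonzero differences (with sign): -7, -5, +7, +1, +7, +5, +5, +4, -7, +7, +7, -4, +7
Step 2: Count signs: positive = 9, negative = 4.
Step 3: Under H0: P(positive) = 0.5, so the number of positives S ~ Bin(13, 0.5).
Step 4: Two-sided exact p-value = sum of Bin(13,0.5) probabilities at or below the observed probability = 0.266846.
Step 5: alpha = 0.1. fail to reject H0.

n_eff = 13, pos = 9, neg = 4, p = 0.266846, fail to reject H0.


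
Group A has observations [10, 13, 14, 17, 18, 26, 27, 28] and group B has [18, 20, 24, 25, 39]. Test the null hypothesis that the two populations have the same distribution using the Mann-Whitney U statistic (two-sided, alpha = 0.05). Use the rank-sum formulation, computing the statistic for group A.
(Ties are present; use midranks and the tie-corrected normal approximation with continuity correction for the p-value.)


Step 1: Combine and sort all 13 observations; assign midranks.
sorted (value, group): (10,X), (13,X), (14,X), (17,X), (18,X), (18,Y), (20,Y), (24,Y), (25,Y), (26,X), (27,X), (28,X), (39,Y)
ranks: 10->1, 13->2, 14->3, 17->4, 18->5.5, 18->5.5, 20->7, 24->8, 25->9, 26->10, 27->11, 28->12, 39->13
Step 2: Rank sum for X: R1 = 1 + 2 + 3 + 4 + 5.5 + 10 + 11 + 12 = 48.5.
Step 3: U_X = R1 - n1(n1+1)/2 = 48.5 - 8*9/2 = 48.5 - 36 = 12.5.
       U_Y = n1*n2 - U_X = 40 - 12.5 = 27.5.
Step 4: Ties are present, so use the tie-corrected normal approximation (with continuity correction) for the p-value.
Step 5: p-value = 0.304842; compare to alpha = 0.05. fail to reject H0.

U_X = 12.5, p = 0.304842, fail to reject H0 at alpha = 0.05.


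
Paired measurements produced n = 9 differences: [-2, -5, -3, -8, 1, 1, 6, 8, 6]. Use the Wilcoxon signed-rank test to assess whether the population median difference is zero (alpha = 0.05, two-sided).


Step 1: Drop any zero differences (none here) and take |d_i|.
|d| = [2, 5, 3, 8, 1, 1, 6, 8, 6]
Step 2: Midrank |d_i| (ties get averaged ranks).
ranks: |2|->3, |5|->5, |3|->4, |8|->8.5, |1|->1.5, |1|->1.5, |6|->6.5, |8|->8.5, |6|->6.5
Step 3: Attach original signs; sum ranks with positive sign and with negative sign.
W+ = 1.5 + 1.5 + 6.5 + 8.5 + 6.5 = 24.5
W- = 3 + 5 + 4 + 8.5 = 20.5
(Check: W+ + W- = 45 should equal n(n+1)/2 = 45.)
Step 4: Test statistic W = min(W+, W-) = 20.5.
Step 5: Ties in |d|, so use the tie-corrected normal approximation.
        E[W] = n(n+1)/4 = 9*10/4 = 22.5.
        Tie groups: |d|=1 (t=2), |d|=6 (t=2), |d|=8 (t=2); sum(t^3 - t) = 18.
        Var[W] = n(n+1)(2n+1)/24 - sum(t^3-t)/48 = 1710/24 - 18/48 = 70.875.
        z = (W - E[W]) / sqrt(Var[W]) = (20.5 - 22.5) / 8.4187 = -0.2376.
        Two-sided p = 2*Phi(z) = 0.812218.
Step 6: alpha = 0.05. fail to reject H0.

W+ = 24.5, W- = 20.5, W = min = 20.5, p = 0.812218, fail to reject H0.


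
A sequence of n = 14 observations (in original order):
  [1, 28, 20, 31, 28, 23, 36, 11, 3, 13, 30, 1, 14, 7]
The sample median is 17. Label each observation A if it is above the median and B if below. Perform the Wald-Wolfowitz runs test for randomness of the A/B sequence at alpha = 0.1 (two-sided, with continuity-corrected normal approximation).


Step 1: Compute median = 17; label A = above, B = below.
Labels in order: BAAAAAABBBABBB  (n_A = 7, n_B = 7)
Step 2: Count runs R = 5.
Step 3: Under H0 (random ordering), E[R] = 2*n_A*n_B/(n_A+n_B) + 1 = 2*7*7/14 + 1 = 8.0000.
        Var[R] = 2*n_A*n_B*(2*n_A*n_B - n_A - n_B) / ((n_A+n_B)^2 * (n_A+n_B-1)) = 8232/2548 = 3.2308.
        SD[R] = 1.7974.
Step 4: Continuity-corrected z = (R + 0.5 - E[R]) / SD[R] = (5 + 0.5 - 8.0000) / 1.7974 = -1.3909.
Step 5: Two-sided p-value via normal approximation = 2*(1 - Phi(|z|)) = 0.164264.
Step 6: alpha = 0.1. fail to reject H0.

R = 5, z = -1.3909, p = 0.164264, fail to reject H0.


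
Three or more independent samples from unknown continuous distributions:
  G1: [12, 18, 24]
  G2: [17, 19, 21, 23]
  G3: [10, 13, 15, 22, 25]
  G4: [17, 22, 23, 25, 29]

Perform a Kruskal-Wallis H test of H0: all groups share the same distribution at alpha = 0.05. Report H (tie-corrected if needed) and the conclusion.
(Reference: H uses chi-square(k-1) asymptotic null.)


Step 1: Combine all N = 17 observations and assign midranks.
sorted (value, group, rank): (10,G3,1), (12,G1,2), (13,G3,3), (15,G3,4), (17,G2,5.5), (17,G4,5.5), (18,G1,7), (19,G2,8), (21,G2,9), (22,G3,10.5), (22,G4,10.5), (23,G2,12.5), (23,G4,12.5), (24,G1,14), (25,G3,15.5), (25,G4,15.5), (29,G4,17)
Step 2: Sum ranks within each group.
R_1 = 23 (n_1 = 3)
R_2 = 35 (n_2 = 4)
R_3 = 34 (n_3 = 5)
R_4 = 61 (n_4 = 5)
Step 3: H = 12/(N(N+1)) * sum(R_i^2/n_i) - 3(N+1)
     = 12/(17*18) * (23^2/3 + 35^2/4 + 34^2/5 + 61^2/5) - 3*18
     = 0.039216 * 1457.98 - 54
     = 3.175817.
Step 4: Ties present; correction factor C = 1 - 24/(17^3 - 17) = 0.995098. Corrected H = 3.175817 / 0.995098 = 3.191461.
Step 5: Under H0, H ~ chi^2(3); p-value = 0.363037.
Step 6: alpha = 0.05. fail to reject H0.

H = 3.1915, df = 3, p = 0.363037, fail to reject H0.


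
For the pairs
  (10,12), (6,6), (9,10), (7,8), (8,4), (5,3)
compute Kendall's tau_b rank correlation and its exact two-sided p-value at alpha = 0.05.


Step 1: Enumerate the 15 unordered pairs (i,j) with i<j and classify each by sign(x_j-x_i) * sign(y_j-y_i).
  (1,2):dx=-4,dy=-6->C; (1,3):dx=-1,dy=-2->C; (1,4):dx=-3,dy=-4->C; (1,5):dx=-2,dy=-8->C
  (1,6):dx=-5,dy=-9->C; (2,3):dx=+3,dy=+4->C; (2,4):dx=+1,dy=+2->C; (2,5):dx=+2,dy=-2->D
  (2,6):dx=-1,dy=-3->C; (3,4):dx=-2,dy=-2->C; (3,5):dx=-1,dy=-6->C; (3,6):dx=-4,dy=-7->C
  (4,5):dx=+1,dy=-4->D; (4,6):dx=-2,dy=-5->C; (5,6):dx=-3,dy=-1->C
Step 2: C = 13, D = 2, total pairs = 15.
Step 3: tau = (C - D)/(n(n-1)/2) = (13 - 2)/15 = 0.733333.
Step 4: Exact two-sided p-value (enumerate n! = 720 permutations of y under H0): p = 0.055556.
Step 5: alpha = 0.05. fail to reject H0.

tau_b = 0.7333 (C=13, D=2), p = 0.055556, fail to reject H0.


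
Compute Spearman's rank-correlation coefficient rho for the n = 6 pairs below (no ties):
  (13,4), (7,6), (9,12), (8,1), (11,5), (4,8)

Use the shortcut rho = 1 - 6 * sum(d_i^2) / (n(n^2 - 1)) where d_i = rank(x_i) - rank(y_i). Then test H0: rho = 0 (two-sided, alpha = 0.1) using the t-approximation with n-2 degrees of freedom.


Step 1: Rank x and y separately (midranks; no ties here).
rank(x): 13->6, 7->2, 9->4, 8->3, 11->5, 4->1
rank(y): 4->2, 6->4, 12->6, 1->1, 5->3, 8->5
Step 2: d_i = R_x(i) - R_y(i); compute d_i^2.
  (6-2)^2=16, (2-4)^2=4, (4-6)^2=4, (3-1)^2=4, (5-3)^2=4, (1-5)^2=16
sum(d^2) = 48.
Step 3: rho = 1 - 6*48 / (6*(6^2 - 1)) = 1 - 288/210 = -0.371429.
Step 4: Under H0, t = rho * sqrt((n-2)/(1-rho^2)) = -0.8001 ~ t(4).
Step 5: Two-sided p-value from the t-distribution with 4 df = 0.468478.
Step 6: alpha = 0.1. fail to reject H0.

rho = -0.3714, p = 0.468478, fail to reject H0 at alpha = 0.1.


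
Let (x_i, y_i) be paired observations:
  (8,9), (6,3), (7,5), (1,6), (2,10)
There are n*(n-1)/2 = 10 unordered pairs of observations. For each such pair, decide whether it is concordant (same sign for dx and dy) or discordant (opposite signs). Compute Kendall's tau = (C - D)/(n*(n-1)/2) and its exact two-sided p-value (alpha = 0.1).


Step 1: Enumerate the 10 unordered pairs (i,j) with i<j and classify each by sign(x_j-x_i) * sign(y_j-y_i).
  (1,2):dx=-2,dy=-6->C; (1,3):dx=-1,dy=-4->C; (1,4):dx=-7,dy=-3->C; (1,5):dx=-6,dy=+1->D
  (2,3):dx=+1,dy=+2->C; (2,4):dx=-5,dy=+3->D; (2,5):dx=-4,dy=+7->D; (3,4):dx=-6,dy=+1->D
  (3,5):dx=-5,dy=+5->D; (4,5):dx=+1,dy=+4->C
Step 2: C = 5, D = 5, total pairs = 10.
Step 3: tau = (C - D)/(n(n-1)/2) = (5 - 5)/10 = 0.000000.
Step 4: Exact two-sided p-value (enumerate n! = 120 permutations of y under H0): p = 1.000000.
Step 5: alpha = 0.1. fail to reject H0.

tau_b = 0.0000 (C=5, D=5), p = 1.000000, fail to reject H0.


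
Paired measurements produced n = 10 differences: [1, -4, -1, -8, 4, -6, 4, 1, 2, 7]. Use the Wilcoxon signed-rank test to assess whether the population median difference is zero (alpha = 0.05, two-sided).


Step 1: Drop any zero differences (none here) and take |d_i|.
|d| = [1, 4, 1, 8, 4, 6, 4, 1, 2, 7]
Step 2: Midrank |d_i| (ties get averaged ranks).
ranks: |1|->2, |4|->6, |1|->2, |8|->10, |4|->6, |6|->8, |4|->6, |1|->2, |2|->4, |7|->9
Step 3: Attach original signs; sum ranks with positive sign and with negative sign.
W+ = 2 + 6 + 6 + 2 + 4 + 9 = 29
W- = 6 + 2 + 10 + 8 = 26
(Check: W+ + W- = 55 should equal n(n+1)/2 = 55.)
Step 4: Test statistic W = min(W+, W-) = 26.
Step 5: Ties in |d|, so use the tie-corrected normal approximation.
        E[W] = n(n+1)/4 = 10*11/4 = 27.5.
        Tie groups: |d|=1 (t=3), |d|=4 (t=3); sum(t^3 - t) = 48.
        Var[W] = n(n+1)(2n+1)/24 - sum(t^3-t)/48 = 2310/24 - 48/48 = 95.25.
        z = (W - E[W]) / sqrt(Var[W]) = (26 - 27.5) / 9.7596 = -0.1537.
        Two-sided p = 2*Phi(z) = 0.877850.
Step 6: alpha = 0.05. fail to reject H0.

W+ = 29, W- = 26, W = min = 26, p = 0.877850, fail to reject H0.


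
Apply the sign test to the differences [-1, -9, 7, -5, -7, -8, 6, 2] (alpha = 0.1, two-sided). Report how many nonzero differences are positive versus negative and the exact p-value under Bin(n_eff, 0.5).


Step 1: Discard zero differences. Original n = 8; n_eff = number of nonzero differences = 8.
Nonzero differences (with sign): -1, -9, +7, -5, -7, -8, +6, +2
Step 2: Count signs: positive = 3, negative = 5.
Step 3: Under H0: P(positive) = 0.5, so the number of positives S ~ Bin(8, 0.5).
Step 4: Two-sided exact p-value = sum of Bin(8,0.5) probabilities at or below the observed probability = 0.726562.
Step 5: alpha = 0.1. fail to reject H0.

n_eff = 8, pos = 3, neg = 5, p = 0.726562, fail to reject H0.


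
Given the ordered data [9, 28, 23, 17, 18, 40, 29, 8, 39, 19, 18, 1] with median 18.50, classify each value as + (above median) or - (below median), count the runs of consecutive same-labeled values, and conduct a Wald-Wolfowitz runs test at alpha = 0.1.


Step 1: Compute median = 18.50; label A = above, B = below.
Labels in order: BAABBAABAABB  (n_A = 6, n_B = 6)
Step 2: Count runs R = 7.
Step 3: Under H0 (random ordering), E[R] = 2*n_A*n_B/(n_A+n_B) + 1 = 2*6*6/12 + 1 = 7.0000.
        Var[R] = 2*n_A*n_B*(2*n_A*n_B - n_A - n_B) / ((n_A+n_B)^2 * (n_A+n_B-1)) = 4320/1584 = 2.7273.
        SD[R] = 1.6514.
Step 4: R = E[R], so z = 0 with no continuity correction.
Step 5: Two-sided p-value via normal approximation = 2*(1 - Phi(|z|)) = 1.000000.
Step 6: alpha = 0.1. fail to reject H0.

R = 7, z = 0.0000, p = 1.000000, fail to reject H0.


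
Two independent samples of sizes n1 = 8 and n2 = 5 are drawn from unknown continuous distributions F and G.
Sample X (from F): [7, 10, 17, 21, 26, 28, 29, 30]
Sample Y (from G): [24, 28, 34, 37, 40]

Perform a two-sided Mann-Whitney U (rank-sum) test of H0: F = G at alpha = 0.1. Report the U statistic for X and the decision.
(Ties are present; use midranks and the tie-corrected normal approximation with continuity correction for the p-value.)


Step 1: Combine and sort all 13 observations; assign midranks.
sorted (value, group): (7,X), (10,X), (17,X), (21,X), (24,Y), (26,X), (28,X), (28,Y), (29,X), (30,X), (34,Y), (37,Y), (40,Y)
ranks: 7->1, 10->2, 17->3, 21->4, 24->5, 26->6, 28->7.5, 28->7.5, 29->9, 30->10, 34->11, 37->12, 40->13
Step 2: Rank sum for X: R1 = 1 + 2 + 3 + 4 + 6 + 7.5 + 9 + 10 = 42.5.
Step 3: U_X = R1 - n1(n1+1)/2 = 42.5 - 8*9/2 = 42.5 - 36 = 6.5.
       U_Y = n1*n2 - U_X = 40 - 6.5 = 33.5.
Step 4: Ties are present, so use the tie-corrected normal approximation (with continuity correction) for the p-value.
Step 5: p-value = 0.056699; compare to alpha = 0.1. reject H0.

U_X = 6.5, p = 0.056699, reject H0 at alpha = 0.1.


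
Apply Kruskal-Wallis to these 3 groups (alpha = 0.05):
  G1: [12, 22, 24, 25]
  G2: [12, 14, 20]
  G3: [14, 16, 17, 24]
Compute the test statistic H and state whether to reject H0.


Step 1: Combine all N = 11 observations and assign midranks.
sorted (value, group, rank): (12,G1,1.5), (12,G2,1.5), (14,G2,3.5), (14,G3,3.5), (16,G3,5), (17,G3,6), (20,G2,7), (22,G1,8), (24,G1,9.5), (24,G3,9.5), (25,G1,11)
Step 2: Sum ranks within each group.
R_1 = 30 (n_1 = 4)
R_2 = 12 (n_2 = 3)
R_3 = 24 (n_3 = 4)
Step 3: H = 12/(N(N+1)) * sum(R_i^2/n_i) - 3(N+1)
     = 12/(11*12) * (30^2/4 + 12^2/3 + 24^2/4) - 3*12
     = 0.090909 * 417 - 36
     = 1.909091.
Step 4: Ties present; correction factor C = 1 - 18/(11^3 - 11) = 0.986364. Corrected H = 1.909091 / 0.986364 = 1.935484.
Step 5: Under H0, H ~ chi^2(2); p-value = 0.379940.
Step 6: alpha = 0.05. fail to reject H0.

H = 1.9355, df = 2, p = 0.379940, fail to reject H0.


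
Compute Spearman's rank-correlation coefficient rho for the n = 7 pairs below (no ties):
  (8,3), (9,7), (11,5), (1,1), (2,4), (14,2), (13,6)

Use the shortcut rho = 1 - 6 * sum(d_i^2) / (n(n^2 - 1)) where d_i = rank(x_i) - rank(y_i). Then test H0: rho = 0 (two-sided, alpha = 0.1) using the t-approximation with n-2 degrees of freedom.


Step 1: Rank x and y separately (midranks; no ties here).
rank(x): 8->3, 9->4, 11->5, 1->1, 2->2, 14->7, 13->6
rank(y): 3->3, 7->7, 5->5, 1->1, 4->4, 2->2, 6->6
Step 2: d_i = R_x(i) - R_y(i); compute d_i^2.
  (3-3)^2=0, (4-7)^2=9, (5-5)^2=0, (1-1)^2=0, (2-4)^2=4, (7-2)^2=25, (6-6)^2=0
sum(d^2) = 38.
Step 3: rho = 1 - 6*38 / (7*(7^2 - 1)) = 1 - 228/336 = 0.321429.
Step 4: Under H0, t = rho * sqrt((n-2)/(1-rho^2)) = 0.7590 ~ t(5).
Step 5: Two-sided p-value from the t-distribution with 5 df = 0.482072.
Step 6: alpha = 0.1. fail to reject H0.

rho = 0.3214, p = 0.482072, fail to reject H0 at alpha = 0.1.


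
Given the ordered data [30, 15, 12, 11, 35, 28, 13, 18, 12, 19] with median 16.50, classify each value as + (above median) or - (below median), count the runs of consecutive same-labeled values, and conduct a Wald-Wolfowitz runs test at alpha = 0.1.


Step 1: Compute median = 16.50; label A = above, B = below.
Labels in order: ABBBAABABA  (n_A = 5, n_B = 5)
Step 2: Count runs R = 7.
Step 3: Under H0 (random ordering), E[R] = 2*n_A*n_B/(n_A+n_B) + 1 = 2*5*5/10 + 1 = 6.0000.
        Var[R] = 2*n_A*n_B*(2*n_A*n_B - n_A - n_B) / ((n_A+n_B)^2 * (n_A+n_B-1)) = 2000/900 = 2.2222.
        SD[R] = 1.4907.
Step 4: Continuity-corrected z = (R - 0.5 - E[R]) / SD[R] = (7 - 0.5 - 6.0000) / 1.4907 = 0.3354.
Step 5: Two-sided p-value via normal approximation = 2*(1 - Phi(|z|)) = 0.737316.
Step 6: alpha = 0.1. fail to reject H0.

R = 7, z = 0.3354, p = 0.737316, fail to reject H0.


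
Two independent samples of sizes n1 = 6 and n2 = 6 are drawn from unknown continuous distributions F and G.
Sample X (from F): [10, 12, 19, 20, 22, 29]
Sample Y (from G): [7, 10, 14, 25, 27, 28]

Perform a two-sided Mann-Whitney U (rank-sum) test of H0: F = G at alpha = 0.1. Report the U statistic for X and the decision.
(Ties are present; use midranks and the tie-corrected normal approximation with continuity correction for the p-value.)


Step 1: Combine and sort all 12 observations; assign midranks.
sorted (value, group): (7,Y), (10,X), (10,Y), (12,X), (14,Y), (19,X), (20,X), (22,X), (25,Y), (27,Y), (28,Y), (29,X)
ranks: 7->1, 10->2.5, 10->2.5, 12->4, 14->5, 19->6, 20->7, 22->8, 25->9, 27->10, 28->11, 29->12
Step 2: Rank sum for X: R1 = 2.5 + 4 + 6 + 7 + 8 + 12 = 39.5.
Step 3: U_X = R1 - n1(n1+1)/2 = 39.5 - 6*7/2 = 39.5 - 21 = 18.5.
       U_Y = n1*n2 - U_X = 36 - 18.5 = 17.5.
Step 4: Ties are present, so use the tie-corrected normal approximation (with continuity correction) for the p-value.
Step 5: p-value = 1.000000; compare to alpha = 0.1. fail to reject H0.

U_X = 18.5, p = 1.000000, fail to reject H0 at alpha = 0.1.


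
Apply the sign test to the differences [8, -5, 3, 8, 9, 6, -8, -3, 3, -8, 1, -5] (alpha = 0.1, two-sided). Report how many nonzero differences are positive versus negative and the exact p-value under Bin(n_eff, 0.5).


Step 1: Discard zero differences. Original n = 12; n_eff = number of nonzero differences = 12.
Nonzero differences (with sign): +8, -5, +3, +8, +9, +6, -8, -3, +3, -8, +1, -5
Step 2: Count signs: positive = 7, negative = 5.
Step 3: Under H0: P(positive) = 0.5, so the number of positives S ~ Bin(12, 0.5).
Step 4: Two-sided exact p-value = sum of Bin(12,0.5) probabilities at or below the observed probability = 0.774414.
Step 5: alpha = 0.1. fail to reject H0.

n_eff = 12, pos = 7, neg = 5, p = 0.774414, fail to reject H0.


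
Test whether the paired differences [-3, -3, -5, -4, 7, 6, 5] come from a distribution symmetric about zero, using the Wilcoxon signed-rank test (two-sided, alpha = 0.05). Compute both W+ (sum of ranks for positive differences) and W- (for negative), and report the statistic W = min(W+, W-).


Step 1: Drop any zero differences (none here) and take |d_i|.
|d| = [3, 3, 5, 4, 7, 6, 5]
Step 2: Midrank |d_i| (ties get averaged ranks).
ranks: |3|->1.5, |3|->1.5, |5|->4.5, |4|->3, |7|->7, |6|->6, |5|->4.5
Step 3: Attach original signs; sum ranks with positive sign and with negative sign.
W+ = 7 + 6 + 4.5 = 17.5
W- = 1.5 + 1.5 + 4.5 + 3 = 10.5
(Check: W+ + W- = 28 should equal n(n+1)/2 = 28.)
Step 4: Test statistic W = min(W+, W-) = 10.5.
Step 5: Ties in |d|, so use the tie-corrected normal approximation.
        E[W] = n(n+1)/4 = 7*8/4 = 14.
        Tie groups: |d|=3 (t=2), |d|=5 (t=2); sum(t^3 - t) = 12.
        Var[W] = n(n+1)(2n+1)/24 - sum(t^3-t)/48 = 840/24 - 12/48 = 34.75.
        z = (W - E[W]) / sqrt(Var[W]) = (10.5 - 14) / 5.8949 = -0.5937.
        Two-sided p = 2*Phi(z) = 0.552691.
Step 6: alpha = 0.05. fail to reject H0.

W+ = 17.5, W- = 10.5, W = min = 10.5, p = 0.552691, fail to reject H0.


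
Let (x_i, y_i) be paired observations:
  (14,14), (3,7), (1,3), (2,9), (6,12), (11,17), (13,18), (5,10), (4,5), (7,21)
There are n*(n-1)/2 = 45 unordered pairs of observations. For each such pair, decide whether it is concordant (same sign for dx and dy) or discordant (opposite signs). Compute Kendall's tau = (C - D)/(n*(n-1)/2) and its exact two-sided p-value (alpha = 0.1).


Step 1: Enumerate the 45 unordered pairs (i,j) with i<j and classify each by sign(x_j-x_i) * sign(y_j-y_i).
  (1,2):dx=-11,dy=-7->C; (1,3):dx=-13,dy=-11->C; (1,4):dx=-12,dy=-5->C; (1,5):dx=-8,dy=-2->C
  (1,6):dx=-3,dy=+3->D; (1,7):dx=-1,dy=+4->D; (1,8):dx=-9,dy=-4->C; (1,9):dx=-10,dy=-9->C
  (1,10):dx=-7,dy=+7->D; (2,3):dx=-2,dy=-4->C; (2,4):dx=-1,dy=+2->D; (2,5):dx=+3,dy=+5->C
  (2,6):dx=+8,dy=+10->C; (2,7):dx=+10,dy=+11->C; (2,8):dx=+2,dy=+3->C; (2,9):dx=+1,dy=-2->D
  (2,10):dx=+4,dy=+14->C; (3,4):dx=+1,dy=+6->C; (3,5):dx=+5,dy=+9->C; (3,6):dx=+10,dy=+14->C
  (3,7):dx=+12,dy=+15->C; (3,8):dx=+4,dy=+7->C; (3,9):dx=+3,dy=+2->C; (3,10):dx=+6,dy=+18->C
  (4,5):dx=+4,dy=+3->C; (4,6):dx=+9,dy=+8->C; (4,7):dx=+11,dy=+9->C; (4,8):dx=+3,dy=+1->C
  (4,9):dx=+2,dy=-4->D; (4,10):dx=+5,dy=+12->C; (5,6):dx=+5,dy=+5->C; (5,7):dx=+7,dy=+6->C
  (5,8):dx=-1,dy=-2->C; (5,9):dx=-2,dy=-7->C; (5,10):dx=+1,dy=+9->C; (6,7):dx=+2,dy=+1->C
  (6,8):dx=-6,dy=-7->C; (6,9):dx=-7,dy=-12->C; (6,10):dx=-4,dy=+4->D; (7,8):dx=-8,dy=-8->C
  (7,9):dx=-9,dy=-13->C; (7,10):dx=-6,dy=+3->D; (8,9):dx=-1,dy=-5->C; (8,10):dx=+2,dy=+11->C
  (9,10):dx=+3,dy=+16->C
Step 2: C = 37, D = 8, total pairs = 45.
Step 3: tau = (C - D)/(n(n-1)/2) = (37 - 8)/45 = 0.644444.
Step 4: Exact two-sided p-value (enumerate n! = 3628800 permutations of y under H0): p = 0.009148.
Step 5: alpha = 0.1. reject H0.

tau_b = 0.6444 (C=37, D=8), p = 0.009148, reject H0.


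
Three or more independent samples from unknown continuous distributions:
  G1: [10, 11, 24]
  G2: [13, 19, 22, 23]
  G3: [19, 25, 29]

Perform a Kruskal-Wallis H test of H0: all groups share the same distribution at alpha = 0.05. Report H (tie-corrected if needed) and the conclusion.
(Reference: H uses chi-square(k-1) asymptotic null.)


Step 1: Combine all N = 10 observations and assign midranks.
sorted (value, group, rank): (10,G1,1), (11,G1,2), (13,G2,3), (19,G2,4.5), (19,G3,4.5), (22,G2,6), (23,G2,7), (24,G1,8), (25,G3,9), (29,G3,10)
Step 2: Sum ranks within each group.
R_1 = 11 (n_1 = 3)
R_2 = 20.5 (n_2 = 4)
R_3 = 23.5 (n_3 = 3)
Step 3: H = 12/(N(N+1)) * sum(R_i^2/n_i) - 3(N+1)
     = 12/(10*11) * (11^2/3 + 20.5^2/4 + 23.5^2/3) - 3*11
     = 0.109091 * 329.479 - 33
     = 2.943182.
Step 4: Ties present; correction factor C = 1 - 6/(10^3 - 10) = 0.993939. Corrected H = 2.943182 / 0.993939 = 2.961128.
Step 5: Under H0, H ~ chi^2(2); p-value = 0.227509.
Step 6: alpha = 0.05. fail to reject H0.

H = 2.9611, df = 2, p = 0.227509, fail to reject H0.


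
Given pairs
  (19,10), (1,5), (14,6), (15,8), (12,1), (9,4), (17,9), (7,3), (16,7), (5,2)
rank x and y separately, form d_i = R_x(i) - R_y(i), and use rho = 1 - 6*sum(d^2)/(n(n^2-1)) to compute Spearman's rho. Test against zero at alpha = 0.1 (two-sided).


Step 1: Rank x and y separately (midranks; no ties here).
rank(x): 19->10, 1->1, 14->6, 15->7, 12->5, 9->4, 17->9, 7->3, 16->8, 5->2
rank(y): 10->10, 5->5, 6->6, 8->8, 1->1, 4->4, 9->9, 3->3, 7->7, 2->2
Step 2: d_i = R_x(i) - R_y(i); compute d_i^2.
  (10-10)^2=0, (1-5)^2=16, (6-6)^2=0, (7-8)^2=1, (5-1)^2=16, (4-4)^2=0, (9-9)^2=0, (3-3)^2=0, (8-7)^2=1, (2-2)^2=0
sum(d^2) = 34.
Step 3: rho = 1 - 6*34 / (10*(10^2 - 1)) = 1 - 204/990 = 0.793939.
Step 4: Under H0, t = rho * sqrt((n-2)/(1-rho^2)) = 3.6934 ~ t(8).
Step 5: Two-sided p-value from the t-distribution with 8 df = 0.006100.
Step 6: alpha = 0.1. reject H0.

rho = 0.7939, p = 0.006100, reject H0 at alpha = 0.1.


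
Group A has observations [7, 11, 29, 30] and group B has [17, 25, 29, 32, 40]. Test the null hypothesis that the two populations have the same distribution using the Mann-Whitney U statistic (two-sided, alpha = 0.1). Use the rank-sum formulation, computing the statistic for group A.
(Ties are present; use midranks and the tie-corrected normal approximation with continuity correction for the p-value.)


Step 1: Combine and sort all 9 observations; assign midranks.
sorted (value, group): (7,X), (11,X), (17,Y), (25,Y), (29,X), (29,Y), (30,X), (32,Y), (40,Y)
ranks: 7->1, 11->2, 17->3, 25->4, 29->5.5, 29->5.5, 30->7, 32->8, 40->9
Step 2: Rank sum for X: R1 = 1 + 2 + 5.5 + 7 = 15.5.
Step 3: U_X = R1 - n1(n1+1)/2 = 15.5 - 4*5/2 = 15.5 - 10 = 5.5.
       U_Y = n1*n2 - U_X = 20 - 5.5 = 14.5.
Step 4: Ties are present, so use the tie-corrected normal approximation (with continuity correction) for the p-value.
Step 5: p-value = 0.325163; compare to alpha = 0.1. fail to reject H0.

U_X = 5.5, p = 0.325163, fail to reject H0 at alpha = 0.1.


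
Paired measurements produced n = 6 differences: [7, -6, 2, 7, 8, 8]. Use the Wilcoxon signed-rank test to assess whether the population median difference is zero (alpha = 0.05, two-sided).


Step 1: Drop any zero differences (none here) and take |d_i|.
|d| = [7, 6, 2, 7, 8, 8]
Step 2: Midrank |d_i| (ties get averaged ranks).
ranks: |7|->3.5, |6|->2, |2|->1, |7|->3.5, |8|->5.5, |8|->5.5
Step 3: Attach original signs; sum ranks with positive sign and with negative sign.
W+ = 3.5 + 1 + 3.5 + 5.5 + 5.5 = 19
W- = 2 = 2
(Check: W+ + W- = 21 should equal n(n+1)/2 = 21.)
Step 4: Test statistic W = min(W+, W-) = 2.
Step 5: Ties in |d|, so use the tie-corrected normal approximation.
        E[W] = n(n+1)/4 = 6*7/4 = 10.5.
        Tie groups: |d|=7 (t=2), |d|=8 (t=2); sum(t^3 - t) = 12.
        Var[W] = n(n+1)(2n+1)/24 - sum(t^3-t)/48 = 546/24 - 12/48 = 22.5.
        z = (W - E[W]) / sqrt(Var[W]) = (2 - 10.5) / 4.7434 = -1.7920.
        Two-sided p = 2*Phi(z) = 0.073140.
Step 6: alpha = 0.05. fail to reject H0.

W+ = 19, W- = 2, W = min = 2, p = 0.073140, fail to reject H0.


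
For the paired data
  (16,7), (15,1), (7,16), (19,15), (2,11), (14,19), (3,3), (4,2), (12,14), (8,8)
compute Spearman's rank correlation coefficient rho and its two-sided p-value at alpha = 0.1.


Step 1: Rank x and y separately (midranks; no ties here).
rank(x): 16->9, 15->8, 7->4, 19->10, 2->1, 14->7, 3->2, 4->3, 12->6, 8->5
rank(y): 7->4, 1->1, 16->9, 15->8, 11->6, 19->10, 3->3, 2->2, 14->7, 8->5
Step 2: d_i = R_x(i) - R_y(i); compute d_i^2.
  (9-4)^2=25, (8-1)^2=49, (4-9)^2=25, (10-8)^2=4, (1-6)^2=25, (7-10)^2=9, (2-3)^2=1, (3-2)^2=1, (6-7)^2=1, (5-5)^2=0
sum(d^2) = 140.
Step 3: rho = 1 - 6*140 / (10*(10^2 - 1)) = 1 - 840/990 = 0.151515.
Step 4: Under H0, t = rho * sqrt((n-2)/(1-rho^2)) = 0.4336 ~ t(8).
Step 5: Two-sided p-value from the t-distribution with 8 df = 0.676065.
Step 6: alpha = 0.1. fail to reject H0.

rho = 0.1515, p = 0.676065, fail to reject H0 at alpha = 0.1.


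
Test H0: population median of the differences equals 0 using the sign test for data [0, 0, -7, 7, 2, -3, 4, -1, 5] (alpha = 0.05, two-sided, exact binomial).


Step 1: Discard zero differences. Original n = 9; n_eff = number of nonzero differences = 7.
Nonzero differences (with sign): -7, +7, +2, -3, +4, -1, +5
Step 2: Count signs: positive = 4, negative = 3.
Step 3: Under H0: P(positive) = 0.5, so the number of positives S ~ Bin(7, 0.5).
Step 4: Two-sided exact p-value = sum of Bin(7,0.5) probabilities at or below the observed probability = 1.000000.
Step 5: alpha = 0.05. fail to reject H0.

n_eff = 7, pos = 4, neg = 3, p = 1.000000, fail to reject H0.


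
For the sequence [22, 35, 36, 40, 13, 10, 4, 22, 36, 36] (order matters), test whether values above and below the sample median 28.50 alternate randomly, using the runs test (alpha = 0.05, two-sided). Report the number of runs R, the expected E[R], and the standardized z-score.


Step 1: Compute median = 28.50; label A = above, B = below.
Labels in order: BAAABBBBAA  (n_A = 5, n_B = 5)
Step 2: Count runs R = 4.
Step 3: Under H0 (random ordering), E[R] = 2*n_A*n_B/(n_A+n_B) + 1 = 2*5*5/10 + 1 = 6.0000.
        Var[R] = 2*n_A*n_B*(2*n_A*n_B - n_A - n_B) / ((n_A+n_B)^2 * (n_A+n_B-1)) = 2000/900 = 2.2222.
        SD[R] = 1.4907.
Step 4: Continuity-corrected z = (R + 0.5 - E[R]) / SD[R] = (4 + 0.5 - 6.0000) / 1.4907 = -1.0062.
Step 5: Two-sided p-value via normal approximation = 2*(1 - Phi(|z|)) = 0.314305.
Step 6: alpha = 0.05. fail to reject H0.

R = 4, z = -1.0062, p = 0.314305, fail to reject H0.


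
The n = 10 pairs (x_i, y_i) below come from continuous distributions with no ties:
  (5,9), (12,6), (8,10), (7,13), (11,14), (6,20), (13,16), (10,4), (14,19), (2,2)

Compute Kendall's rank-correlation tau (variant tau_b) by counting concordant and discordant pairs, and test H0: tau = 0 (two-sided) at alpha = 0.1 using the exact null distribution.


Step 1: Enumerate the 45 unordered pairs (i,j) with i<j and classify each by sign(x_j-x_i) * sign(y_j-y_i).
  (1,2):dx=+7,dy=-3->D; (1,3):dx=+3,dy=+1->C; (1,4):dx=+2,dy=+4->C; (1,5):dx=+6,dy=+5->C
  (1,6):dx=+1,dy=+11->C; (1,7):dx=+8,dy=+7->C; (1,8):dx=+5,dy=-5->D; (1,9):dx=+9,dy=+10->C
  (1,10):dx=-3,dy=-7->C; (2,3):dx=-4,dy=+4->D; (2,4):dx=-5,dy=+7->D; (2,5):dx=-1,dy=+8->D
  (2,6):dx=-6,dy=+14->D; (2,7):dx=+1,dy=+10->C; (2,8):dx=-2,dy=-2->C; (2,9):dx=+2,dy=+13->C
  (2,10):dx=-10,dy=-4->C; (3,4):dx=-1,dy=+3->D; (3,5):dx=+3,dy=+4->C; (3,6):dx=-2,dy=+10->D
  (3,7):dx=+5,dy=+6->C; (3,8):dx=+2,dy=-6->D; (3,9):dx=+6,dy=+9->C; (3,10):dx=-6,dy=-8->C
  (4,5):dx=+4,dy=+1->C; (4,6):dx=-1,dy=+7->D; (4,7):dx=+6,dy=+3->C; (4,8):dx=+3,dy=-9->D
  (4,9):dx=+7,dy=+6->C; (4,10):dx=-5,dy=-11->C; (5,6):dx=-5,dy=+6->D; (5,7):dx=+2,dy=+2->C
  (5,8):dx=-1,dy=-10->C; (5,9):dx=+3,dy=+5->C; (5,10):dx=-9,dy=-12->C; (6,7):dx=+7,dy=-4->D
  (6,8):dx=+4,dy=-16->D; (6,9):dx=+8,dy=-1->D; (6,10):dx=-4,dy=-18->C; (7,8):dx=-3,dy=-12->C
  (7,9):dx=+1,dy=+3->C; (7,10):dx=-11,dy=-14->C; (8,9):dx=+4,dy=+15->C; (8,10):dx=-8,dy=-2->C
  (9,10):dx=-12,dy=-17->C
Step 2: C = 30, D = 15, total pairs = 45.
Step 3: tau = (C - D)/(n(n-1)/2) = (30 - 15)/45 = 0.333333.
Step 4: Exact two-sided p-value (enumerate n! = 3628800 permutations of y under H0): p = 0.216373.
Step 5: alpha = 0.1. fail to reject H0.

tau_b = 0.3333 (C=30, D=15), p = 0.216373, fail to reject H0.


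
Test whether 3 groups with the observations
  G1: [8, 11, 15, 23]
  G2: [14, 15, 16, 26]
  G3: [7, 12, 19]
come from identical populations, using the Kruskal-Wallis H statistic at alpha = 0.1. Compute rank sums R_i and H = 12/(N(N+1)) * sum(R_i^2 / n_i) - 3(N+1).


Step 1: Combine all N = 11 observations and assign midranks.
sorted (value, group, rank): (7,G3,1), (8,G1,2), (11,G1,3), (12,G3,4), (14,G2,5), (15,G1,6.5), (15,G2,6.5), (16,G2,8), (19,G3,9), (23,G1,10), (26,G2,11)
Step 2: Sum ranks within each group.
R_1 = 21.5 (n_1 = 4)
R_2 = 30.5 (n_2 = 4)
R_3 = 14 (n_3 = 3)
Step 3: H = 12/(N(N+1)) * sum(R_i^2/n_i) - 3(N+1)
     = 12/(11*12) * (21.5^2/4 + 30.5^2/4 + 14^2/3) - 3*12
     = 0.090909 * 413.458 - 36
     = 1.587121.
Step 4: Ties present; correction factor C = 1 - 6/(11^3 - 11) = 0.995455. Corrected H = 1.587121 / 0.995455 = 1.594368.
Step 5: Under H0, H ~ chi^2(2); p-value = 0.450596.
Step 6: alpha = 0.1. fail to reject H0.

H = 1.5944, df = 2, p = 0.450596, fail to reject H0.


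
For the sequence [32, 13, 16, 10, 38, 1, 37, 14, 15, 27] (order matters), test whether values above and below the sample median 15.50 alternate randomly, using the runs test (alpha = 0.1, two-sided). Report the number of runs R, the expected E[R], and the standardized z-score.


Step 1: Compute median = 15.50; label A = above, B = below.
Labels in order: ABABABABBA  (n_A = 5, n_B = 5)
Step 2: Count runs R = 9.
Step 3: Under H0 (random ordering), E[R] = 2*n_A*n_B/(n_A+n_B) + 1 = 2*5*5/10 + 1 = 6.0000.
        Var[R] = 2*n_A*n_B*(2*n_A*n_B - n_A - n_B) / ((n_A+n_B)^2 * (n_A+n_B-1)) = 2000/900 = 2.2222.
        SD[R] = 1.4907.
Step 4: Continuity-corrected z = (R - 0.5 - E[R]) / SD[R] = (9 - 0.5 - 6.0000) / 1.4907 = 1.6771.
Step 5: Two-sided p-value via normal approximation = 2*(1 - Phi(|z|)) = 0.093533.
Step 6: alpha = 0.1. reject H0.

R = 9, z = 1.6771, p = 0.093533, reject H0.


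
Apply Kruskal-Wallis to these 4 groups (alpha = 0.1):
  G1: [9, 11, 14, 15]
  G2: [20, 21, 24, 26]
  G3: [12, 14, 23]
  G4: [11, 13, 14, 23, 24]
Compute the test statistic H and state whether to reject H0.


Step 1: Combine all N = 16 observations and assign midranks.
sorted (value, group, rank): (9,G1,1), (11,G1,2.5), (11,G4,2.5), (12,G3,4), (13,G4,5), (14,G1,7), (14,G3,7), (14,G4,7), (15,G1,9), (20,G2,10), (21,G2,11), (23,G3,12.5), (23,G4,12.5), (24,G2,14.5), (24,G4,14.5), (26,G2,16)
Step 2: Sum ranks within each group.
R_1 = 19.5 (n_1 = 4)
R_2 = 51.5 (n_2 = 4)
R_3 = 23.5 (n_3 = 3)
R_4 = 41.5 (n_4 = 5)
Step 3: H = 12/(N(N+1)) * sum(R_i^2/n_i) - 3(N+1)
     = 12/(16*17) * (19.5^2/4 + 51.5^2/4 + 23.5^2/3 + 41.5^2/5) - 3*17
     = 0.044118 * 1286.66 - 51
     = 5.764338.
Step 4: Ties present; correction factor C = 1 - 42/(16^3 - 16) = 0.989706. Corrected H = 5.764338 / 0.989706 = 5.824294.
Step 5: Under H0, H ~ chi^2(3); p-value = 0.120479.
Step 6: alpha = 0.1. fail to reject H0.

H = 5.8243, df = 3, p = 0.120479, fail to reject H0.


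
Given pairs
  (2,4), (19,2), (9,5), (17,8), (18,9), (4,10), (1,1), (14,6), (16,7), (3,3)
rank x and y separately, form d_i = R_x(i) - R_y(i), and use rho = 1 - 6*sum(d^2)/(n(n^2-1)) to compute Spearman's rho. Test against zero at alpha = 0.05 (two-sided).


Step 1: Rank x and y separately (midranks; no ties here).
rank(x): 2->2, 19->10, 9->5, 17->8, 18->9, 4->4, 1->1, 14->6, 16->7, 3->3
rank(y): 4->4, 2->2, 5->5, 8->8, 9->9, 10->10, 1->1, 6->6, 7->7, 3->3
Step 2: d_i = R_x(i) - R_y(i); compute d_i^2.
  (2-4)^2=4, (10-2)^2=64, (5-5)^2=0, (8-8)^2=0, (9-9)^2=0, (4-10)^2=36, (1-1)^2=0, (6-6)^2=0, (7-7)^2=0, (3-3)^2=0
sum(d^2) = 104.
Step 3: rho = 1 - 6*104 / (10*(10^2 - 1)) = 1 - 624/990 = 0.369697.
Step 4: Under H0, t = rho * sqrt((n-2)/(1-rho^2)) = 1.1254 ~ t(8).
Step 5: Two-sided p-value from the t-distribution with 8 df = 0.293050.
Step 6: alpha = 0.05. fail to reject H0.

rho = 0.3697, p = 0.293050, fail to reject H0 at alpha = 0.05.
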